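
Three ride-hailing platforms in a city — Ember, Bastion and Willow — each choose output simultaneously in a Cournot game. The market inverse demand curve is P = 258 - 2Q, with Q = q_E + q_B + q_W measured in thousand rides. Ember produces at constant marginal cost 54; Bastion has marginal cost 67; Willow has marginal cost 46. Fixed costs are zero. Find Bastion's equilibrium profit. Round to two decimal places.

Ember's profit: π_E = (258 - 2Q)q_E - (54q_E). Setting ∂π_E/∂q_E = 0: 204 - 4q_E - 2(q_B + q_W) = 0.
Bastion's profit: π_B = (258 - 2Q)q_B - (67q_B). Setting ∂π_B/∂q_B = 0: 191 - 4q_B - 2(q_E + q_W) = 0.
Willow's profit: π_W = (258 - 2Q)q_W - (46q_W). Setting ∂π_W/∂q_W = 0: 212 - 4q_W - 2(q_E + q_B) = 0.
Adding the 3 conditions: 607 − 4Q − 4Q = 0, i.e. Q = 607/8.
Back-substituting: q_E = (204 − 607/4)/2 = 209/8, q_B = (191 − 607/4)/2 = 157/8, q_W = (212 − 607/4)/2 = 241/8.
Price P = 258 - 2·(607/8) = 425/4.
Bastion's profit: (425/4 - 67)·(157/8) = 770.2813.

770.28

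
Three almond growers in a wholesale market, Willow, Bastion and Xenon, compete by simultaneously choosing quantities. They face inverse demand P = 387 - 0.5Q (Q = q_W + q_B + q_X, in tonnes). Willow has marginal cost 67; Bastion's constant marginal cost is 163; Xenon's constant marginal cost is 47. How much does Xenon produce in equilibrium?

238

Willow's profit: π_W = (387 - 0.5Q)q_W - (67q_W). Setting ∂π_W/∂q_W = 0: 320 - q_W - (1/2)(q_B + q_X) = 0.
Bastion's first-order condition: 224 - q_B - (1/2)(q_W + q_X) = 0.
Xenon's first-order condition: 340 - q_X - (1/2)(q_W + q_B) = 0.
Adding the 3 first-order conditions: 884 − 2Q = 0, so Q = 442.
Back-substituting: q_W = (320 − 221)/(1/2) = 198, q_B = (224 − 221)/(1/2) = 6, q_X = (340 − 221)/(1/2) = 238.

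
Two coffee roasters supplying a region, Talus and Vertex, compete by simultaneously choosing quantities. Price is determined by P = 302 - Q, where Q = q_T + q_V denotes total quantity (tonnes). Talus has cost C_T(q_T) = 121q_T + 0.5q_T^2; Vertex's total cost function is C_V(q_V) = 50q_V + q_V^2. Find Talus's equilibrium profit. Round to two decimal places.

Talus's profit: π_T = (302 - Q)q_T - (121q_T + (1/2)q_T²). Setting ∂π_T/∂q_T = 0: 181 - 3q_T - (q_V) = 0.
Vertex's profit: π_V = (302 - Q)q_V - (50q_V + q_V²). Setting ∂π_V/∂q_V = 0: 252 - 4q_V - (q_T) = 0.
So q_T = (181 - q_V)/3 and q_V = (252 - q_T)/4.
Solving the pair: q_T = 472/11, q_V = 575/11.
Price P = 302 - 1047/11 = 206.8182.
Talus's profit: 206.8182·(472/11) - 121·(472/11) - (1/2)(472/11)² = 2761.7851.

2761.79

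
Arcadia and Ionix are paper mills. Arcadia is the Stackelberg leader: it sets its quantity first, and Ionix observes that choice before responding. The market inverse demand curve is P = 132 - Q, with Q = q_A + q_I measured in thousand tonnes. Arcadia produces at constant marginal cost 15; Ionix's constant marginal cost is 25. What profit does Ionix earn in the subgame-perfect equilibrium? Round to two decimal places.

473.06

Solve by backward induction. Given q_A, the follower Ionix maximises π_I = (132 - q_A - q_I)q_I - 25q_I.
Setting the follower's marginal profit to zero, 107 - q_A - 2q_I = 0, i.e. q_I = (107 - q_A)/2.
The leader anticipates this reaction. Substituting into P = 132 - Q gives P = 157/2 - (1/2)q_A, so π_A = (157/2 - (1/2)q_A)q_A - 15q_A.
Leader FOC: 127/2 - q_A = 0, so q_A = 127/2.
Then q_I = (107 - 127/2)/2 = 87/4.
Price P = 132 - 341/4 = 187/4.
Ionix's profit: (187/4 - 25)·(87/4) = 473.0625.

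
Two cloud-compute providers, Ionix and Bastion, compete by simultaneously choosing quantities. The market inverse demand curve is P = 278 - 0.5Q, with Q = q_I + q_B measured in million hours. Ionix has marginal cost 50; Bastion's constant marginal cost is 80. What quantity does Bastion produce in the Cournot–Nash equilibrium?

Ionix's profit: π_I = (278 - 0.5Q)q_I - (50q_I). Setting ∂π_I/∂q_I = 0: 228 - q_I - (1/2)(q_B) = 0.
Bastion's profit: π_B = (278 - 0.5Q)q_B - (80q_B). Setting ∂π_B/∂q_B = 0: 198 - q_B - (1/2)(q_I) = 0.
So q_I = (228 - (1/2)q_B) and q_B = (198 - (1/2)q_I).
Solving the pair: q_I = 172, q_B = 112.

112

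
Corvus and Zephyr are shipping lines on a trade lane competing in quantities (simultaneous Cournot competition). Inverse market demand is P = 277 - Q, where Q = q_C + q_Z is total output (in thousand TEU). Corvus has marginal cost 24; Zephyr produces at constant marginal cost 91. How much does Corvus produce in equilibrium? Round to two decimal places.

106.67

Corvus's profit: π_C = (277 - Q)q_C - (24q_C). Setting ∂π_C/∂q_C = 0: 253 - 2q_C - (q_Z) = 0.
Zephyr's profit: π_Z = (277 - Q)q_Z - (91q_Z). Setting ∂π_Z/∂q_Z = 0: 186 - 2q_Z - (q_C) = 0.
Rearranging gives the reaction functions q_C = (253 - q_Z)/2 and q_Z = (186 - q_C)/2.
Substituting one into the other gives q_C = 320/3 and q_Z = 119/3.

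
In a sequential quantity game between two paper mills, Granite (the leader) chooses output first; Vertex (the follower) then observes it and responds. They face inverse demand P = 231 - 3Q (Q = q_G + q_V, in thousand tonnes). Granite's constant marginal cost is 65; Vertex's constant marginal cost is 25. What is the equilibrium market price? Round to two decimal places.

96.50

The follower Vertex best-responds to any q_G: π_V = (231 - 3Q)q_V - 25q_V.
∂π_V/∂q_V = 206 - 3q_G - 6q_V = 0 gives the reaction function q_V = (206 - 3q_G)/6.
Granite substitutes q_V(q_G) into its own profit: π_G = q_G(231 - 3q_G - (206 - 3q_G)/2) - 65q_G = (128 - (3/2)q_G)q_G - 65q_G.
Maximising: ∂π_G/∂q_G = 63 - 3q_G = 0, giving q_G = 21.
Then q_V = (206 - 3·21)/6 = 143/6.
Total output Q = 269/6, so price P = 231 - 3·(269/6) = 193/2.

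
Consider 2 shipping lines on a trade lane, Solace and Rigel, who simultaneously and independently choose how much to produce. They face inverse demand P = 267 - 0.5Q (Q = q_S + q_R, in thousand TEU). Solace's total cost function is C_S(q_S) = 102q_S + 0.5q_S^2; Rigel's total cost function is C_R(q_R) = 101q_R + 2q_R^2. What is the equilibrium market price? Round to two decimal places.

Solace's profit: π_S = (267 - 0.5Q)q_S - (102q_S + (1/2)q_S²). Setting ∂π_S/∂q_S = 0: 165 - 2q_S - (1/2)(q_R) = 0.
Rigel's first-order condition: 166 - 5q_R - (1/2)(q_S) = 0.
So q_S = (165 - (1/2)q_R)/2 and q_R = (166 - (1/2)q_S)/5.
Solving the pair: q_S = 76.1026, q_R = 998/39.
Total output Q = 1322/13, so price P = 267 - (1/2)·(1322/13) = 216.1538.

216.15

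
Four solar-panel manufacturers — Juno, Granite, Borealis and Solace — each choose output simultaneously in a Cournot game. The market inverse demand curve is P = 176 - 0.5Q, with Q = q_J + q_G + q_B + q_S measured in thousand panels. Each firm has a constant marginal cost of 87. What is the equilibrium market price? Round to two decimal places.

Each firm earns π_i = (176 - 0.5Q)q_i - 87q_i.
First-order condition (treating rivals' output as given): 89 - q_i - (1/2)·Σ_{j≠i} q_j = 0.
With identical firms every q_j equals q_i, so Σ_{j≠i} q_j = 3q_i and 89 = (5/2)q_i, giving q_i = 178/5.
Total output Q = 712/5, so price P = 176 - (1/2)·(712/5) = 524/5.

104.80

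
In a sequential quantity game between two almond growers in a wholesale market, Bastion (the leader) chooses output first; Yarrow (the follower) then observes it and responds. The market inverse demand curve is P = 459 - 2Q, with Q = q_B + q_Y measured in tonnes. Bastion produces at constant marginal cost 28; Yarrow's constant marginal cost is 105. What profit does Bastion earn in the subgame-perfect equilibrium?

The follower Yarrow best-responds to any q_B: π_Y = (459 - 2Q)q_Y - 105q_Y.
∂π_Y/∂q_Y = 354 - 2q_B - 4q_Y = 0 gives the reaction function q_Y = (354 - 2q_B)/4.
Bastion substitutes q_Y(q_B) into its own profit: π_B = q_B(459 - 2q_B - (354 - 2q_B)/2) - 28q_B = (282 - q_B)q_B - 28q_B.
Maximising: ∂π_B/∂q_B = 254 - 2q_B = 0, giving q_B = 127.
Then q_Y = (354 - 2·127)/4 = 25.
Price P = 459 - 2·152 = 155.
Bastion's profit: (155 - 28)·127 = 16129.

16129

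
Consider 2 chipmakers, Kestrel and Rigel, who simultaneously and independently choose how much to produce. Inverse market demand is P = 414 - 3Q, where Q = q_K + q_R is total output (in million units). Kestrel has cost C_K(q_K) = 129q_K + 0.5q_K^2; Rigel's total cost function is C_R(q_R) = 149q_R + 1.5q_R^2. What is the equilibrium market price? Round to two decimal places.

Kestrel's profit: π_K = (414 - 3Q)q_K - (129q_K + (1/2)q_K²). Setting ∂π_K/∂q_K = 0: 285 - 7q_K - 3(q_R) = 0.
Rigel's first-order condition: 265 - 9q_R - 3(q_K) = 0.
Rearranging gives the reaction functions q_K = (285 - 3q_R)/7 and q_R = (265 - 3q_K)/9.
Substituting one into the other gives q_K = 295/9 and q_R = 500/27.
Total output Q = 1385/27, so price P = 414 - 3·(1385/27) = 260.1111.

260.11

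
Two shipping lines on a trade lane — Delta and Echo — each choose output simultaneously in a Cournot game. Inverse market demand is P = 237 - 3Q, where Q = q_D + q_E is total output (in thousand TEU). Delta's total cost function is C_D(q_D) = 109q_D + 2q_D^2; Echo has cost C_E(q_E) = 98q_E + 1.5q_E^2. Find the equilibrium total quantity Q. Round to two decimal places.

Delta's profit: π_D = (237 - 3Q)q_D - (109q_D + 2q_D²). Setting ∂π_D/∂q_D = 0: 128 - 10q_D - 3(q_E) = 0.
Echo's profit: π_E = (237 - 3Q)q_E - (98q_E + (3/2)q_E²). Setting ∂π_E/∂q_E = 0: 139 - 9q_E - 3(q_D) = 0.
Rearranging gives the reaction functions q_D = (128 - 3q_E)/10 and q_E = (139 - 3q_D)/9.
Solving the pair: q_D = 245/27, q_E = 1006/81.
Total output Q = 245/27 + 1006/81 = 1741/81.

21.49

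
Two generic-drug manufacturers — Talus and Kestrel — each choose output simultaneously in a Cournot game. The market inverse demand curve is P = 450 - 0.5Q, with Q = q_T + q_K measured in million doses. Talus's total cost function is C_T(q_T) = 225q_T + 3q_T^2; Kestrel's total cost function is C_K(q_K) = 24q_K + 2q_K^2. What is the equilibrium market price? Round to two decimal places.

395.59

Talus's profit: π_T = (450 - 0.5Q)q_T - (225q_T + 3q_T²). Setting ∂π_T/∂q_T = 0: 225 - 7q_T - (1/2)(q_K) = 0.
Kestrel's first-order condition: 426 - 5q_K - (1/2)(q_T) = 0.
Rearranging gives the reaction functions q_T = (225 - (1/2)q_K)/7 and q_K = (426 - (1/2)q_T)/5.
Substituting one into the other gives q_T = 26.2446 and q_K = 82.5755.
Total output Q = 108.8201, so price P = 450 - (1/2)·108.8201 = 395.5899.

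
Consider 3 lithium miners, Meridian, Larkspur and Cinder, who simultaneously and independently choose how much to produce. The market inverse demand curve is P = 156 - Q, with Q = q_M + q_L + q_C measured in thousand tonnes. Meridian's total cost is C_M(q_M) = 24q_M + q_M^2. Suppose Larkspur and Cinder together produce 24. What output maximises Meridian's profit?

With rivals' combined output fixed at 24, Meridian's profit is π_M = (156 - 24 - q_M)q_M - (24q_M + q_M²) = (132 - q_M)q_M - (24q_M + q_M²).
∂π_M/∂q_M = 108 - 4q_M = 0, so q_M = 27.

27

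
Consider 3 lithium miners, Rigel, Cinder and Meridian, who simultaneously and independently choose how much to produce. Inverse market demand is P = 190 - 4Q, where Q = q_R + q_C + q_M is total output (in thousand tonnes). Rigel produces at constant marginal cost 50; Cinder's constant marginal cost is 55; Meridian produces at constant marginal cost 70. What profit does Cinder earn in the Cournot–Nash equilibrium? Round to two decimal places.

328.52

Rigel's profit: π_R = (190 - 4Q)q_R - (50q_R). Setting ∂π_R/∂q_R = 0: 140 - 8q_R - 4(q_C + q_M) = 0.
Cinder's profit: π_C = (190 - 4Q)q_C - (55q_C). Setting ∂π_C/∂q_C = 0: 135 - 8q_C - 4(q_R + q_M) = 0.
Meridian's first-order condition: 120 - 8q_M - 4(q_R + q_C) = 0.
Summing all 3 equations gives 395 − 16Q = 0, hence Q = 395/16.
Back-substituting: q_R = (140 − 395/4)/4 = 165/16, q_C = (135 − 395/4)/4 = 145/16, q_M = (120 − 395/4)/4 = 85/16.
Price P = 190 - 4·(395/16) = 365/4.
Cinder's profit: (365/4 - 55)·(145/16) = 328.5156.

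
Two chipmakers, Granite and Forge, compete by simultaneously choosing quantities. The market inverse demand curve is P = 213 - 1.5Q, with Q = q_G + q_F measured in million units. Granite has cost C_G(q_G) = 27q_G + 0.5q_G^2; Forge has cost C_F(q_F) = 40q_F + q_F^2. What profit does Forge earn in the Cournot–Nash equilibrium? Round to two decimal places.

Granite's profit: π_G = (213 - 1.5Q)q_G - (27q_G + (1/2)q_G²). Setting ∂π_G/∂q_G = 0: 186 - 4q_G - (3/2)(q_F) = 0.
Forge's profit: π_F = (213 - 1.5Q)q_F - (40q_F + q_F²). Setting ∂π_F/∂q_F = 0: 173 - 5q_F - (3/2)(q_G) = 0.
Best responses: q_G = (186 - (3/2)q_F)/4, q_F = (173 - (3/2)q_G)/5.
Solving the pair: q_G = 37.7746, q_F = 1652/71.
Price P = 213 - (3/2)·61.0423 = 121.4366.
Forge's profit: 121.4366·(1652/71) - 40·(1652/71) - (1652/71)² = 1353.4537.

1353.45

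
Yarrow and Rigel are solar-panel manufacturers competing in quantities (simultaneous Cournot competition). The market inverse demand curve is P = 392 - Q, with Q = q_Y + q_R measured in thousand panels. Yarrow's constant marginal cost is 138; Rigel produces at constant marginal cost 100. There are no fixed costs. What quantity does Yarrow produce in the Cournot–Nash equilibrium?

72

Yarrow's profit: π_Y = (392 - Q)q_Y - (138q_Y). Setting ∂π_Y/∂q_Y = 0: 254 - 2q_Y - (q_R) = 0.
Rigel's profit: π_R = (392 - Q)q_R - (100q_R). Setting ∂π_R/∂q_R = 0: 292 - 2q_R - (q_Y) = 0.
Rearranging gives the reaction functions q_Y = (254 - q_R)/2 and q_R = (292 - q_Y)/2.
Substituting one into the other gives q_Y = 72 and q_R = 110.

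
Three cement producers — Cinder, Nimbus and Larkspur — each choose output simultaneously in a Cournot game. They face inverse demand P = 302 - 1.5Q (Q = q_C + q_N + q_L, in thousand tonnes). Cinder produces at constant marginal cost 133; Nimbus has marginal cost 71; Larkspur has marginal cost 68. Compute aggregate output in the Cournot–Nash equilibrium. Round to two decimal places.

Cinder's profit: π_C = (302 - 1.5Q)q_C - (133q_C). Setting ∂π_C/∂q_C = 0: 169 - 3q_C - (3/2)(q_N + q_L) = 0.
Nimbus's profit: π_N = (302 - 1.5Q)q_N - (71q_N). Setting ∂π_N/∂q_N = 0: 231 - 3q_N - (3/2)(q_C + q_L) = 0.
Larkspur's first-order condition: 234 - 3q_L - (3/2)(q_C + q_N) = 0.
Adding the 3 conditions: 634 − 3Q − 3Q = 0, i.e. Q = 317/3.
Back-substituting: q_C = (169 − 317/2)/(3/2) = 7, q_N = (231 − 317/2)/(3/2) = 145/3, q_L = (234 − 317/2)/(3/2) = 151/3.
Total output Q = 7 + 145/3 + 151/3 = 317/3.

105.67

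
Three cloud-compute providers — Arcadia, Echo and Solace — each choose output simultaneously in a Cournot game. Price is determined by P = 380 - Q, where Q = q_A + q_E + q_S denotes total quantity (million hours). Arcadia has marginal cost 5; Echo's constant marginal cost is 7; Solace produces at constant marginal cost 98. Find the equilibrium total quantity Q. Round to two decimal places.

Arcadia's profit: π_A = (380 - Q)q_A - (5q_A). Setting ∂π_A/∂q_A = 0: 375 - 2q_A - (q_E + q_S) = 0.
Echo's first-order condition: 373 - 2q_E - (q_A + q_S) = 0.
Solace's profit: π_S = (380 - Q)q_S - (98q_S). Setting ∂π_S/∂q_S = 0: 282 - 2q_S - (q_A + q_E) = 0.
Adding the 3 first-order conditions: 1030 − 4Q = 0, so Q = 515/2.
Back-substituting: q_A = (375 − 515/2) = 235/2, q_E = (373 − 515/2) = 231/2, q_S = (282 − 515/2) = 49/2.
Total output Q = 235/2 + 231/2 + 49/2 = 515/2.

257.50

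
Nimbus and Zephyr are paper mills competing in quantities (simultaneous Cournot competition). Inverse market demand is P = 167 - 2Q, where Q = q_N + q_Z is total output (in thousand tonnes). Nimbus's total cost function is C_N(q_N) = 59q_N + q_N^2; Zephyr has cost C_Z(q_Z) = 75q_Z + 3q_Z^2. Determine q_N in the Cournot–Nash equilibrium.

16

Nimbus's profit: π_N = (167 - 2Q)q_N - (59q_N + q_N²). Setting ∂π_N/∂q_N = 0: 108 - 6q_N - 2(q_Z) = 0.
Zephyr's first-order condition: 92 - 10q_Z - 2(q_N) = 0.
Best responses: q_N = (108 - 2q_Z)/6, q_Z = (92 - 2q_N)/10.
Substituting one into the other gives q_N = 16 and q_Z = 6.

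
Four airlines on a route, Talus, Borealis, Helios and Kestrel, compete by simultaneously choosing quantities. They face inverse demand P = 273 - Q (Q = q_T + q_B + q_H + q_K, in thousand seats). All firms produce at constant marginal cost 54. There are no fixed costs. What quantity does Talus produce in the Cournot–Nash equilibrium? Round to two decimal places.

43.80

Each firm earns π_i = (273 - Q)q_i - 54q_i.
First-order condition (treating rivals' output as given): 219 - 2q_i - Σ_{j≠i} q_j = 0.
By symmetry each firm produces the same amount; substituting Σ_{j≠i} q_j = 3q_i yields q_i = 219/5.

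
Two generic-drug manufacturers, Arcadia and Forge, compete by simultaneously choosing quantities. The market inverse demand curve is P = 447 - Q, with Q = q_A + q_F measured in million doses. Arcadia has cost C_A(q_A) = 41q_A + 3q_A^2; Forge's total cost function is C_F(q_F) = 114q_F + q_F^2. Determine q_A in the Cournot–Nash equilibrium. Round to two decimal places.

Arcadia's profit: π_A = (447 - Q)q_A - (41q_A + 3q_A²). Setting ∂π_A/∂q_A = 0: 406 - 8q_A - (q_F) = 0.
Forge's profit: π_F = (447 - Q)q_F - (114q_F + q_F²). Setting ∂π_F/∂q_F = 0: 333 - 4q_F - (q_A) = 0.
Best responses: q_A = (406 - q_F)/8, q_F = (333 - q_A)/4.
Substituting one into the other gives q_A = 1291/31 and q_F = 72.8387.

41.65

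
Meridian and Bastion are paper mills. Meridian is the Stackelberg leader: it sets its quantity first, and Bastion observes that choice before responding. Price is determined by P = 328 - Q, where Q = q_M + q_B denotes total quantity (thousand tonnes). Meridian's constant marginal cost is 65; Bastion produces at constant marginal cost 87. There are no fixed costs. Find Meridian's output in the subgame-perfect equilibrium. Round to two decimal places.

The follower Bastion best-responds to any q_M: π_B = (328 - Q)q_B - 87q_B.
Setting the follower's marginal profit to zero, 241 - q_M - 2q_B = 0, i.e. q_B = (241 - q_M)/2.
Meridian substitutes q_B(q_M) into its own profit: π_M = q_M(328 - q_M - (241 - q_M)/2) - 65q_M = (415/2 - (1/2)q_M)q_M - 65q_M.
Maximising: ∂π_M/∂q_M = 285/2 - q_M = 0, giving q_M = 285/2.
Then q_B = (241 - 285/2)/2 = 197/4.

142.50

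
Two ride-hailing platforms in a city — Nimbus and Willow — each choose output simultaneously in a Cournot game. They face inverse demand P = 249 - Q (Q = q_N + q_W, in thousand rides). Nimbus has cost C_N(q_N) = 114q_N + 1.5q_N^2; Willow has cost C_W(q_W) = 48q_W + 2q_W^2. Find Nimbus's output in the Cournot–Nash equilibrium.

Nimbus's profit: π_N = (249 - Q)q_N - (114q_N + (3/2)q_N²). Setting ∂π_N/∂q_N = 0: 135 - 5q_N - (q_W) = 0.
Willow's profit: π_W = (249 - Q)q_W - (48q_W + 2q_W²). Setting ∂π_W/∂q_W = 0: 201 - 6q_W - (q_N) = 0.
Best responses: q_N = (135 - q_W)/5, q_W = (201 - q_N)/6.
Substituting one into the other gives q_N = 21 and q_W = 30.

21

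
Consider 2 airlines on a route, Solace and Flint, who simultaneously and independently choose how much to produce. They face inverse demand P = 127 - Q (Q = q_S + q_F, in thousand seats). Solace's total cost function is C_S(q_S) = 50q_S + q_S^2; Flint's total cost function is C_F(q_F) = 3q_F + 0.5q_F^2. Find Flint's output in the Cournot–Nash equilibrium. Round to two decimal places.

Solace's profit: π_S = (127 - Q)q_S - (50q_S + q_S²). Setting ∂π_S/∂q_S = 0: 77 - 4q_S - (q_F) = 0.
Flint's first-order condition: 124 - 3q_F - (q_S) = 0.
So q_S = (77 - q_F)/4 and q_F = (124 - q_S)/3.
Substituting one into the other gives q_S = 107/11 and q_F = 419/11.

38.09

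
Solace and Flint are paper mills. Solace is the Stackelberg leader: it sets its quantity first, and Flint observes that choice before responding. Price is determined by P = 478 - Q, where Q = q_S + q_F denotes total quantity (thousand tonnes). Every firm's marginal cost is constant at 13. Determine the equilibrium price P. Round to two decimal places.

129.25

The follower Flint best-responds to any q_S: π_F = (478 - Q)q_F - 13q_F.
Setting the follower's marginal profit to zero, 465 - q_S - 2q_F = 0, i.e. q_F = (465 - q_S)/2.
Solace substitutes q_F(q_S) into its own profit: π_S = q_S(478 - q_S - (465 - q_S)/2) - 13q_S = (491/2 - (1/2)q_S)q_S - 13q_S.
Leader FOC: 465/2 - q_S = 0, so q_S = 465/2.
Then q_F = (465 - 465/2)/2 = 465/4.
Total output Q = 1395/4, so price P = 478 - 1395/4 = 517/4.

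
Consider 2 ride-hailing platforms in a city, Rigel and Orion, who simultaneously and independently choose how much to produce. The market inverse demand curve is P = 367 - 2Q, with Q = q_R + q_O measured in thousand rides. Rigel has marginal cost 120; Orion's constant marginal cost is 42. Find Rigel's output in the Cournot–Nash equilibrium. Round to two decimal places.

28.17

Rigel's profit: π_R = (367 - 2Q)q_R - (120q_R). Setting ∂π_R/∂q_R = 0: 247 - 4q_R - 2(q_O) = 0.
Orion's profit: π_O = (367 - 2Q)q_O - (42q_O). Setting ∂π_O/∂q_O = 0: 325 - 4q_O - 2(q_R) = 0.
Best responses: q_R = (247 - 2q_O)/4, q_O = (325 - 2q_R)/4.
Substituting one into the other gives q_R = 169/6 and q_O = 403/6.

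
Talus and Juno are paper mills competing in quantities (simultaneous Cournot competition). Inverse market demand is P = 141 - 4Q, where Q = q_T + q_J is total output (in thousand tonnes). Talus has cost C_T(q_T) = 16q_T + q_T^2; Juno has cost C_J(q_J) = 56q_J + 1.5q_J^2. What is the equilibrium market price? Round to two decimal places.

82.06

Talus's profit: π_T = (141 - 4Q)q_T - (16q_T + q_T²). Setting ∂π_T/∂q_T = 0: 125 - 10q_T - 4(q_J) = 0.
Juno's first-order condition: 85 - 11q_J - 4(q_T) = 0.
So q_T = (125 - 4q_J)/10 and q_J = (85 - 4q_T)/11.
Solving the pair: q_T = 1035/94, q_J = 175/47.
Total output Q = 1385/94, so price P = 141 - 4·(1385/94) = 82.0638.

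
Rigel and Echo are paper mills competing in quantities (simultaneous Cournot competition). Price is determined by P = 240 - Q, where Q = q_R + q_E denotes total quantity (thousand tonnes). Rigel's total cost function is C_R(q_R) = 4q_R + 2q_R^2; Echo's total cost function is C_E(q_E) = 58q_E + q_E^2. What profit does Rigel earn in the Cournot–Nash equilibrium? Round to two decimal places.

3292.88

Rigel's profit: π_R = (240 - Q)q_R - (4q_R + 2q_R²). Setting ∂π_R/∂q_R = 0: 236 - 6q_R - (q_E) = 0.
Echo's first-order condition: 182 - 4q_E - (q_R) = 0.
Rearranging gives the reaction functions q_R = (236 - q_E)/6 and q_E = (182 - q_R)/4.
Solving the pair: q_R = 762/23, q_E = 856/23.
Price P = 240 - 1618/23 = 169.6522.
Rigel's profit: 169.6522·(762/23) - 4·(762/23) - 2(762/23)² = 3292.8771.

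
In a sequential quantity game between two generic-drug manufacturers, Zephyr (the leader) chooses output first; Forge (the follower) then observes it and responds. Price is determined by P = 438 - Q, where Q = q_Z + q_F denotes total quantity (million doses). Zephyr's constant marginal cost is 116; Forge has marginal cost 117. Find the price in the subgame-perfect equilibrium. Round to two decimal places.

196.75

Solve by backward induction. Given q_Z, the follower Forge maximises π_F = (438 - q_Z - q_F)q_F - 117q_F.
∂π_F/∂q_F = 321 - q_Z - 2q_F = 0 gives the reaction function q_F = (321 - q_Z)/2.
Zephyr substitutes q_F(q_Z) into its own profit: π_Z = q_Z(438 - q_Z - (321 - q_Z)/2) - 116q_Z = (555/2 - (1/2)q_Z)q_Z - 116q_Z.
The leader's first-order condition 323/2 - q_Z = 0 yields q_Z = 323/2.
Then q_F = (321 - 323/2)/2 = 319/4.
Total output Q = 965/4, so price P = 438 - 965/4 = 787/4.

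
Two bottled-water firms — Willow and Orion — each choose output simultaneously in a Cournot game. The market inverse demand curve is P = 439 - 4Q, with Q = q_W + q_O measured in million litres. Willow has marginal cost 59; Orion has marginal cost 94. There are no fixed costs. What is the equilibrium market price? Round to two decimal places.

197.33

Willow's profit: π_W = (439 - 4Q)q_W - (59q_W). Setting ∂π_W/∂q_W = 0: 380 - 8q_W - 4(q_O) = 0.
Orion's profit: π_O = (439 - 4Q)q_O - (94q_O). Setting ∂π_O/∂q_O = 0: 345 - 8q_O - 4(q_W) = 0.
Best responses: q_W = (380 - 4q_O)/8, q_O = (345 - 4q_W)/8.
Solving the pair: q_W = 415/12, q_O = 155/6.
Total output Q = 725/12, so price P = 439 - 4·(725/12) = 592/3.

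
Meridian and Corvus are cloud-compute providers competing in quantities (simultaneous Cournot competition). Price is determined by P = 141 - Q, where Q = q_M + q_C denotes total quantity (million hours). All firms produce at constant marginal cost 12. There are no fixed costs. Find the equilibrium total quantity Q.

Each firm earns π_i = (141 - Q)q_i - 12q_i.
First-order condition (treating rivals' output as given): 129 - 2q_i - q_j = 0.
With identical firms every q_j equals q_i, so q_j = q_i and 129 = 3q_i, giving q_i = 43.
Total output Q = 43 + 43 = 86.

86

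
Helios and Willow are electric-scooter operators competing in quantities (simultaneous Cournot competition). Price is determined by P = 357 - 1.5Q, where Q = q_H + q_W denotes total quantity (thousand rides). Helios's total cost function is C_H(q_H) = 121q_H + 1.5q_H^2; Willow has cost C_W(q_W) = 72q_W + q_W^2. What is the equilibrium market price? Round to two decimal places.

243.03

Helios's profit: π_H = (357 - 1.5Q)q_H - (121q_H + (3/2)q_H²). Setting ∂π_H/∂q_H = 0: 236 - 6q_H - (3/2)(q_W) = 0.
Willow's first-order condition: 285 - 5q_W - (3/2)(q_H) = 0.
Rearranging gives the reaction functions q_H = (236 - (3/2)q_W)/6 and q_W = (285 - (3/2)q_H)/5.
Solving the pair: q_H = 27.1171, q_W = 1808/37.
Total output Q = 75.9820, so price P = 357 - (3/2)·75.9820 = 243.0270.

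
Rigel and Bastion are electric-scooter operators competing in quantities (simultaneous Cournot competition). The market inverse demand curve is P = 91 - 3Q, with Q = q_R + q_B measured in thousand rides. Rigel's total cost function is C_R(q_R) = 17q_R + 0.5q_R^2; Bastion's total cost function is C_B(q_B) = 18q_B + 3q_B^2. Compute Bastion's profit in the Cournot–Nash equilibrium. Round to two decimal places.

89.09

Rigel's profit: π_R = (91 - 3Q)q_R - (17q_R + (1/2)q_R²). Setting ∂π_R/∂q_R = 0: 74 - 7q_R - 3(q_B) = 0.
Bastion's profit: π_B = (91 - 3Q)q_B - (18q_B + 3q_B²). Setting ∂π_B/∂q_B = 0: 73 - 12q_B - 3(q_R) = 0.
So q_R = (74 - 3q_B)/7 and q_B = (73 - 3q_R)/12.
Substituting one into the other gives q_R = 223/25 and q_B = 289/75.
Price P = 91 - 3·(958/75) = 1317/25.
Bastion's profit: (1317/25)·(289/75) - 18·(289/75) - 3(289/75)² = 89.0891.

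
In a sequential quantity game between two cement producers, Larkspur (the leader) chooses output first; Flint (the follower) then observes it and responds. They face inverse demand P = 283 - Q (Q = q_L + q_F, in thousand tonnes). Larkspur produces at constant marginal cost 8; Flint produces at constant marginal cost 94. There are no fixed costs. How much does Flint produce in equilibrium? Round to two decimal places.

4.25

The follower Flint best-responds to any q_L: π_F = (283 - Q)q_F - 94q_F.
Follower FOC: 189 - q_L - 2q_F = 0, so q_F(q_L) = (189 - q_L)/2.
The leader anticipates this reaction. Substituting into P = 283 - Q gives P = 377/2 - (1/2)q_L, so π_L = (377/2 - (1/2)q_L)q_L - 8q_L.
Maximising: ∂π_L/∂q_L = 361/2 - q_L = 0, giving q_L = 361/2.
Then q_F = (189 - 361/2)/2 = 17/4.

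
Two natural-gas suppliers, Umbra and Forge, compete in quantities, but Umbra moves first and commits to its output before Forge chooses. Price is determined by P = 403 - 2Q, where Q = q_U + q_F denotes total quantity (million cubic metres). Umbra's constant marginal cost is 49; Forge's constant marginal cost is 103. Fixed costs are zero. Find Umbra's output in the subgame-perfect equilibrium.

102

Solve by backward induction. Given q_U, the follower Forge maximises π_F = (403 - 2q_U - 2q_F)q_F - 103q_F.
Setting the follower's marginal profit to zero, 300 - 2q_U - 4q_F = 0, i.e. q_F = (300 - 2q_U)/4.
The leader anticipates this reaction. Substituting into P = 403 - 2Q gives P = 253 - q_U, so π_U = (253 - q_U)q_U - 49q_U.
The leader's first-order condition 204 - 2q_U = 0 yields q_U = 102.
Then q_F = (300 - 2·102)/4 = 24.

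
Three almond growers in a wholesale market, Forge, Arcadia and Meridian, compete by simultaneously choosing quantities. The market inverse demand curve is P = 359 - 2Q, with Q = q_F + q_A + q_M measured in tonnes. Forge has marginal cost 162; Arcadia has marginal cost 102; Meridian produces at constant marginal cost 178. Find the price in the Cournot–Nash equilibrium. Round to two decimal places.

Forge's profit: π_F = (359 - 2Q)q_F - (162q_F). Setting ∂π_F/∂q_F = 0: 197 - 4q_F - 2(q_A + q_M) = 0.
Arcadia's first-order condition: 257 - 4q_A - 2(q_F + q_M) = 0.
Meridian's first-order condition: 181 - 4q_M - 2(q_F + q_A) = 0.
Summing all 3 equations gives 635 − 8Q = 0, hence Q = 635/8.
Back-substituting: q_F = (197 − 635/4)/2 = 153/8, q_A = (257 − 635/4)/2 = 393/8, q_M = (181 − 635/4)/2 = 89/8.
Total output Q = 635/8, so price P = 359 - 2·(635/8) = 801/4.

200.25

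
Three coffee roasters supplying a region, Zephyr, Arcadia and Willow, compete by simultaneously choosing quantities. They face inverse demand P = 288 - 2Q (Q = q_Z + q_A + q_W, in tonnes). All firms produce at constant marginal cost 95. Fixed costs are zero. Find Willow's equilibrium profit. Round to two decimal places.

1164.03

Each firm earns π_i = (288 - 2Q)q_i - 95q_i.
First-order condition (treating rivals' output as given): 193 - 4q_i - 2·Σ_{j≠i} q_j = 0.
With identical firms every q_j equals q_i, so Σ_{j≠i} q_j = 2q_i and 193 = 8q_i, giving q_i = 193/8.
Price P = 288 - 2·(579/8) = 573/4.
Willow's profit: (573/4 - 95)·(193/8) = 1164.0313.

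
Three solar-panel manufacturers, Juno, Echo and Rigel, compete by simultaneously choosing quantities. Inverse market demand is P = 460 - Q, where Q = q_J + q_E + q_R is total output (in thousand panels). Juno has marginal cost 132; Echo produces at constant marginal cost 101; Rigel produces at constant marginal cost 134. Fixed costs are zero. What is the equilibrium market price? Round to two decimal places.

206.75

Juno's profit: π_J = (460 - Q)q_J - (132q_J). Setting ∂π_J/∂q_J = 0: 328 - 2q_J - (q_E + q_R) = 0.
Echo's profit: π_E = (460 - Q)q_E - (101q_E). Setting ∂π_E/∂q_E = 0: 359 - 2q_E - (q_J + q_R) = 0.
Rigel's first-order condition: 326 - 2q_R - (q_J + q_E) = 0.
Summing all 3 equations gives 1013 − 4Q = 0, hence Q = 1013/4.
Back-substituting: q_J = (328 − 1013/4) = 299/4, q_E = (359 − 1013/4) = 423/4, q_R = (326 − 1013/4) = 291/4.
Total output Q = 1013/4, so price P = 460 - 1013/4 = 827/4.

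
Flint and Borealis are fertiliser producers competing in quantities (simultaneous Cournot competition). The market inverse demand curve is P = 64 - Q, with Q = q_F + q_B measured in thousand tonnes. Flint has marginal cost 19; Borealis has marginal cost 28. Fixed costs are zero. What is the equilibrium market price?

Flint's profit: π_F = (64 - Q)q_F - (19q_F). Setting ∂π_F/∂q_F = 0: 45 - 2q_F - (q_B) = 0.
Borealis's first-order condition: 36 - 2q_B - (q_F) = 0.
Rearranging gives the reaction functions q_F = (45 - q_B)/2 and q_B = (36 - q_F)/2.
Solving the pair: q_F = 18, q_B = 9.
Total output Q = 27, so price P = 64 - 27 = 37.

37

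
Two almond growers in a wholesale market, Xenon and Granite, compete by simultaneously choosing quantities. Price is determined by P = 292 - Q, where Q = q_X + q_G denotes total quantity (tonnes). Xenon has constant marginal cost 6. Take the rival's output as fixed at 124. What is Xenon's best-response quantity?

81

With the rival's output fixed at 124, Xenon's profit is π_X = (292 - 124 - q_X)q_X - (6q_X) = (168 - q_X)q_X - (6q_X).
∂π_X/∂q_X = 162 - 2q_X = 0, so q_X = 81.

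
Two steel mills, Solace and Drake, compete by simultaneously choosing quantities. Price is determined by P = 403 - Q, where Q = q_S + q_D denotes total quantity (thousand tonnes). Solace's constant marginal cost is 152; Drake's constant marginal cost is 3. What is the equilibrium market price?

186

Solace's profit: π_S = (403 - Q)q_S - (152q_S). Setting ∂π_S/∂q_S = 0: 251 - 2q_S - (q_D) = 0.
Drake's first-order condition: 400 - 2q_D - (q_S) = 0.
Best responses: q_S = (251 - q_D)/2, q_D = (400 - q_S)/2.
Substituting one into the other gives q_S = 34 and q_D = 183.
Total output Q = 217, so price P = 403 - 217 = 186.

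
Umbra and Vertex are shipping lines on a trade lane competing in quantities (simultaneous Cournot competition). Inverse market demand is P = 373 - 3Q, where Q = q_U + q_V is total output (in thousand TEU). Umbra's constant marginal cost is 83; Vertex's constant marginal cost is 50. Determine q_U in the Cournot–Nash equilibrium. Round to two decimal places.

28.56

Umbra's profit: π_U = (373 - 3Q)q_U - (83q_U). Setting ∂π_U/∂q_U = 0: 290 - 6q_U - 3(q_V) = 0.
Vertex's profit: π_V = (373 - 3Q)q_V - (50q_V). Setting ∂π_V/∂q_V = 0: 323 - 6q_V - 3(q_U) = 0.
So q_U = (290 - 3q_V)/6 and q_V = (323 - 3q_U)/6.
Solving the pair: q_U = 257/9, q_V = 356/9.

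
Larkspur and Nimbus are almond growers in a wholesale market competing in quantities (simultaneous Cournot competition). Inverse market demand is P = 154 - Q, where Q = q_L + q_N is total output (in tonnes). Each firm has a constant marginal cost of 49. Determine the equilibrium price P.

84

A representative firm's profit is π_i = q_i(154 - Q) - 49q_i.
First-order condition (treating rivals' output as given): 105 - 2q_i - q_j = 0.
By symmetry each firm produces the same amount; substituting q_j = q_i yields q_i = 105/3 = 35.
Total output Q = 70, so price P = 154 - 70 = 84.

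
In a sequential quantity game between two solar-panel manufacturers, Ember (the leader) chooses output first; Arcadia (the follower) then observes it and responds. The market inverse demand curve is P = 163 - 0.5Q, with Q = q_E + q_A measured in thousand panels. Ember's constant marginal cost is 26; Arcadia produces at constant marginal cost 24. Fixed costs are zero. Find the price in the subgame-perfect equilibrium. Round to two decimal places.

The follower Arcadia best-responds to any q_E: π_A = (163 - 0.5Q)q_A - 24q_A.
Follower FOC: 139 - (1/2)q_E - q_A = 0, so q_A(q_E) = (139 - (1/2)q_E).
The leader anticipates this reaction. Substituting into P = 163 - 0.5Q gives P = 187/2 - (1/4)q_E, so π_E = (187/2 - (1/4)q_E)q_E - 26q_E.
Leader FOC: 135/2 - (1/2)q_E = 0, so q_E = 135.
Then q_A = (139 - (1/2)·135) = 143/2.
Total output Q = 413/2, so price P = 163 - (1/2)·(413/2) = 239/4.

59.75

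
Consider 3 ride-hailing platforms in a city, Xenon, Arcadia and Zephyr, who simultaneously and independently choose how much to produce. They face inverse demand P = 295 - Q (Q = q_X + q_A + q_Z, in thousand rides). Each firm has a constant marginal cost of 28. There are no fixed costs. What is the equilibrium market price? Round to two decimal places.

94.75

A representative firm's profit is π_i = q_i(295 - Q) - 28q_i.
Setting ∂π_i/∂q_i = 0 with rivals' quantities fixed: 267 - 2q_i - Σ_{j≠i} q_j = 0.
With identical firms every q_j equals q_i, so Σ_{j≠i} q_j = 2q_i and 267 = 4q_i, giving q_i = 267/4.
Total output Q = 801/4, so price P = 295 - 801/4 = 379/4.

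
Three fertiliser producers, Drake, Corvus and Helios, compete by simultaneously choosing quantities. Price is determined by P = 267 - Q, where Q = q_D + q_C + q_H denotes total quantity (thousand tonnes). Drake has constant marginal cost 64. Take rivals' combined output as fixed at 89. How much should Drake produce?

57

With rivals' combined output fixed at 89, Drake's profit is π_D = (267 - 89 - q_D)q_D - (64q_D) = (178 - q_D)q_D - (64q_D).
∂π_D/∂q_D = 114 - 2q_D = 0, so q_D = 57.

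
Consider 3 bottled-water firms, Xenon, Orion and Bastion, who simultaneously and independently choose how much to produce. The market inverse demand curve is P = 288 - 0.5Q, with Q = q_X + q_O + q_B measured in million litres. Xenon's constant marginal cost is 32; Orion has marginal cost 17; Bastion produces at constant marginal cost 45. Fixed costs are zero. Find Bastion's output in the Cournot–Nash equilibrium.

Xenon's profit: π_X = (288 - 0.5Q)q_X - (32q_X). Setting ∂π_X/∂q_X = 0: 256 - q_X - (1/2)(q_O + q_B) = 0.
Orion's first-order condition: 271 - q_O - (1/2)(q_X + q_B) = 0.
Bastion's first-order condition: 243 - q_B - (1/2)(q_X + q_O) = 0.
Adding the 3 conditions: 770 − Q − Q = 0, i.e. Q = 385.
Back-substituting: q_X = (256 − 385/2)/(1/2) = 127, q_O = (271 − 385/2)/(1/2) = 157, q_B = (243 − 385/2)/(1/2) = 101.

101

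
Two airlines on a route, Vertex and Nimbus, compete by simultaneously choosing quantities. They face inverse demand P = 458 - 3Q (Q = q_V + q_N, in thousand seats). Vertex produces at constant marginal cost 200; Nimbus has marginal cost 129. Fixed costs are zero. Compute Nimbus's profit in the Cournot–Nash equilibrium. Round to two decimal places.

Vertex's profit: π_V = (458 - 3Q)q_V - (200q_V). Setting ∂π_V/∂q_V = 0: 258 - 6q_V - 3(q_N) = 0.
Nimbus's profit: π_N = (458 - 3Q)q_N - (129q_N). Setting ∂π_N/∂q_N = 0: 329 - 6q_N - 3(q_V) = 0.
Best responses: q_V = (258 - 3q_N)/6, q_N = (329 - 3q_V)/6.
Substituting one into the other gives q_V = 187/9 and q_N = 400/9.
Price P = 458 - 3·(587/9) = 787/3.
Nimbus's profit: (787/3 - 129)·(400/9) = 5925.9259.

5925.93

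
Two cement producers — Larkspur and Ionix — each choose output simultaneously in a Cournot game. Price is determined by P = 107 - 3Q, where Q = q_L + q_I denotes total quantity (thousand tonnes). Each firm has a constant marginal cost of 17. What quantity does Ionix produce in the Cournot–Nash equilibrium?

10

A representative firm's profit is π_i = q_i(107 - 3Q) - 17q_i.
First-order condition (treating rivals' output as given): 90 - 6q_i - 3q_j = 0.
With identical firms every q_j equals q_i, so q_j = q_i and 90 = 9q_i, giving q_i = 10.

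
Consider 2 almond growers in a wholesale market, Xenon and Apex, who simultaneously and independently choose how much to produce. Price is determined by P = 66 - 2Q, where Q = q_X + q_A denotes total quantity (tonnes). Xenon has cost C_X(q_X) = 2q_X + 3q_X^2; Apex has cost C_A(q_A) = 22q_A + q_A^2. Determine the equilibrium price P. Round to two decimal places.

44.29

Xenon's profit: π_X = (66 - 2Q)q_X - (2q_X + 3q_X²). Setting ∂π_X/∂q_X = 0: 64 - 10q_X - 2(q_A) = 0.
Apex's profit: π_A = (66 - 2Q)q_A - (22q_A + q_A²). Setting ∂π_A/∂q_A = 0: 44 - 6q_A - 2(q_X) = 0.
Best responses: q_X = (64 - 2q_A)/10, q_A = (44 - 2q_X)/6.
Substituting one into the other gives q_X = 37/7 and q_A = 39/7.
Total output Q = 76/7, so price P = 66 - 2·(76/7) = 310/7.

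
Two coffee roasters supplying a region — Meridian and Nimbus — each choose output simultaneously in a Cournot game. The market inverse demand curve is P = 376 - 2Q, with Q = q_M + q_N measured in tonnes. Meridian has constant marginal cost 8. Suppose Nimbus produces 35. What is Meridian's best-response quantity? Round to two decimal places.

74.50

With the rival's output fixed at 35, Meridian's profit is π_M = (376 - 2·35 - 2q_M)q_M - (8q_M) = (306 - 2q_M)q_M - (8q_M).
∂π_M/∂q_M = 298 - 4q_M = 0, so q_M = 149/2.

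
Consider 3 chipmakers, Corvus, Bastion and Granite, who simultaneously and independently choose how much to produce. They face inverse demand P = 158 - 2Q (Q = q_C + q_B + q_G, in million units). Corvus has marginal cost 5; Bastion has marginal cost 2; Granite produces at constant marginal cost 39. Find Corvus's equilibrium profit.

1058

Corvus's profit: π_C = (158 - 2Q)q_C - (5q_C). Setting ∂π_C/∂q_C = 0: 153 - 4q_C - 2(q_B + q_G) = 0.
Bastion's first-order condition: 156 - 4q_B - 2(q_C + q_G) = 0.
Granite's first-order condition: 119 - 4q_G - 2(q_C + q_B) = 0.
Adding the 3 conditions: 428 − 4Q − 4Q = 0, i.e. Q = 107/2.
Back-substituting: q_C = (153 − 107)/2 = 23, q_B = (156 − 107)/2 = 49/2, q_G = (119 − 107)/2 = 6.
Price P = 158 - 2·(107/2) = 51.
Corvus's profit: (51 - 5)·23 = 1058.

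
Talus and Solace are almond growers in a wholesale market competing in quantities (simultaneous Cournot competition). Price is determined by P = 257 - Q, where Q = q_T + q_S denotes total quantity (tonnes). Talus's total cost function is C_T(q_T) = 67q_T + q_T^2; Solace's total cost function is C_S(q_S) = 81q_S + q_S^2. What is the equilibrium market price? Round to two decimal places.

183.80

Talus's profit: π_T = (257 - Q)q_T - (67q_T + q_T²). Setting ∂π_T/∂q_T = 0: 190 - 4q_T - (q_S) = 0.
Solace's profit: π_S = (257 - Q)q_S - (81q_S + q_S²). Setting ∂π_S/∂q_S = 0: 176 - 4q_S - (q_T) = 0.
Best responses: q_T = (190 - q_S)/4, q_S = (176 - q_T)/4.
Substituting one into the other gives q_T = 584/15 and q_S = 514/15.
Total output Q = 366/5, so price P = 257 - 366/5 = 919/5.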